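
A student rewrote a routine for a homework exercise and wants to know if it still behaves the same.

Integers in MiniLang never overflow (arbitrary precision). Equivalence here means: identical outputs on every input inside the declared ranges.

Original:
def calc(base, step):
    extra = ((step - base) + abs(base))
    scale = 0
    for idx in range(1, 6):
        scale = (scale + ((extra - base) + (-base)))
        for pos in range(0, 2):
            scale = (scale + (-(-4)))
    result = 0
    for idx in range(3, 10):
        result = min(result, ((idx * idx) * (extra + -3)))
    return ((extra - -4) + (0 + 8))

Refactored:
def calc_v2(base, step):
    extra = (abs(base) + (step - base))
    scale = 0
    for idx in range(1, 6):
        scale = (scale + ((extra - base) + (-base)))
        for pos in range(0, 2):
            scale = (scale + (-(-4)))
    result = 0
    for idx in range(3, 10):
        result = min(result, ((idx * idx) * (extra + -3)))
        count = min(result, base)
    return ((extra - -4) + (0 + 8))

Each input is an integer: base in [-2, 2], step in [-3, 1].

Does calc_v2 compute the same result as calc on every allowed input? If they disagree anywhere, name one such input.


The two versions differ — the changes include local variable names differ; and statement counts differ; and min/max/abs usage differs.
Tracing base=-2, step=0: calc: extra=4, then scale=0, then (idx=1), then scale=8, then (pos=0), then scale=12, then (pos=1), then scale=16, then (idx=2), then scale=24, then (pos=0), then scale=28, then (pos=1), then scale=32, then (idx=3), then scale=40, then (pos=0), then scale=44, then (pos=1), then scale=48, then (idx=4), then scale=56, then (pos=0), then scale=60, then (pos=1), then scale=64, then (idx=5), then scale=72, then (pos=0), then scale=76, then (pos=1), then scale=80, then result=0, then (idx=3), then result=0, then (idx=4), then result=0, then (idx=5), then result=0, then (idx=6), then result=0, then (idx=7), then result=0, then (idx=8), then result=0, then (idx=9), then result=0, then returns 16 | calc_v2: extra=4, then scale=0, then (idx=1), then scale=8, then (pos=0), then scale=12, then (pos=1), then scale=16, then (idx=2), then scale=24, then (pos=0), then scale=28, then (pos=1), then scale=32, then (idx=3), then scale=40, then (pos=0), then scale=44, then (pos=1), then scale=48, then (idx=4), then scale=56, then (pos=0), then scale=60, then (pos=1), then scale=64, then (idx=5), then scale=72, then (pos=0), then scale=76, then (pos=1), then scale=80, then result=0, then (idx=3), then result=0, then count=-2, then (idx=4), then result=0, then count=-2, then (idx=5), then result=0, then count=-2, then (idx=6), then result=0, then count=-2, then (idx=7), then result=0, then count=-2, then (idx=8), then result=0, then count=-2, then (idx=9), then result=0, then count=-2, then returns 16 — matching result 16.
Every one of the 25 inputs gives matching results.
verdict: equivalent


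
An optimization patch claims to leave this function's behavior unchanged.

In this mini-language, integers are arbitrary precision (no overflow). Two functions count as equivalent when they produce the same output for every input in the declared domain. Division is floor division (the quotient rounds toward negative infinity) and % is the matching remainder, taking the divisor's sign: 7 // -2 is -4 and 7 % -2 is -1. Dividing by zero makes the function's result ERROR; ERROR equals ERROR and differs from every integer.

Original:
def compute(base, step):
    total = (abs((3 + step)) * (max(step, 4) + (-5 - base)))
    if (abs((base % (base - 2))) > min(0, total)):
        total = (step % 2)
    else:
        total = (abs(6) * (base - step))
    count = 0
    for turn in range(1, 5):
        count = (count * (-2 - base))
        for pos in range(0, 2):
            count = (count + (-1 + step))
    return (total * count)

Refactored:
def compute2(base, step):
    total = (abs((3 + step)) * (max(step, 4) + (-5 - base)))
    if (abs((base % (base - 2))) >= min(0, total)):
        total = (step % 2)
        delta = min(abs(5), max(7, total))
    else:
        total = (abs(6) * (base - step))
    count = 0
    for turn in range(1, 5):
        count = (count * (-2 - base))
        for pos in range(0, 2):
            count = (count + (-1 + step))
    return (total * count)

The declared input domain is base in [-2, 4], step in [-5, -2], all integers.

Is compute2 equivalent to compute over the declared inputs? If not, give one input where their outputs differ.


Not equivalent: base=0, step=-3 separates them (720 vs 40).
compute: total := 0 | (abs((base % (base - 2))) > min(0, total)): false | total := 18 | count := 0 | iter turn=1: | count := 0 | iter pos=0: | count := -4 | iter pos=1: | count := -8 | iter turn=2: | count := 16 | iter pos=0: | count := 12 | iter pos=1: | count := 8 | iter turn=3: | count := -16 | iter pos=0: | count := -20 | iter pos=1: | count := -24 | iter turn=4: | count := 48 | iter pos=0: | count := 44 | iter pos=1: | count := 40 | result 720
compute2: total := 0 | (abs((base % (base - 2))) >= min(0, total)): true | total := 1 | delta := 5 | count := 0 | iter turn=1: | count := 0 | iter pos=0: | count := -4 | iter pos=1: | count := -8 | iter turn=2: | count := 16 | iter pos=0: | count := 12 | iter pos=1: | count := 8 | iter turn=3: | count := -16 | iter pos=0: | count := -20 | iter pos=1: | count := -24 | iter turn=4: | count := 48 | iter pos=0: | count := 44 | iter pos=1: | count := 40 | result 40
verdict: not equivalent; witness: base=0, step=-3


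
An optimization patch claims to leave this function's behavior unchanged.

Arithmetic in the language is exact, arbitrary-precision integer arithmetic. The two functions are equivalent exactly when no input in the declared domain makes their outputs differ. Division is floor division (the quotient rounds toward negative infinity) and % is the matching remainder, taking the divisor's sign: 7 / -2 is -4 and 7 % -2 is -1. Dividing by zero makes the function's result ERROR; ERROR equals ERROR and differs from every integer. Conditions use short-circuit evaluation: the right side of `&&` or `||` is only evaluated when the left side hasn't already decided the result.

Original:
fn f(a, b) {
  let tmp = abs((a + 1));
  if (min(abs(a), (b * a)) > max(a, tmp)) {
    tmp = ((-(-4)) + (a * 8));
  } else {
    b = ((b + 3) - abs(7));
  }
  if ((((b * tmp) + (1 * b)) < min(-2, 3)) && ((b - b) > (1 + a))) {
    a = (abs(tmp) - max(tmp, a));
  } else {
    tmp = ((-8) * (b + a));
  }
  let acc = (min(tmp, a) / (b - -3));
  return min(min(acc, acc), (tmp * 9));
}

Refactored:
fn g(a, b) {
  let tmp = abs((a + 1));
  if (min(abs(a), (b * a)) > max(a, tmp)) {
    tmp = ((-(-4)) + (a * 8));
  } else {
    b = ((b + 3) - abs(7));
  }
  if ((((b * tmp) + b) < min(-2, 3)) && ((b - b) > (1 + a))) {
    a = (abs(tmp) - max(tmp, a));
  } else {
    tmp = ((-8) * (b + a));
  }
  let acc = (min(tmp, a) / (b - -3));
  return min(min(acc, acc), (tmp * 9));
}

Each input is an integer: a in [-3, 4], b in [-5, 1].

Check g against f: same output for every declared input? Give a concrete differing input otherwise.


The two versions differ — the changes include arithmetic usage differs; and constant usage differs.
Spot check at a=3, b=-5 — f: tmp = 4; (min(abs(a), (b * a)) > max(a, tmp)) -> false; b = -9; ((((b * tmp) + (1 * b)) < min(-2, 3)) && ((b - b) > (1 + a))) -> false; tmp = 48; acc = -1; return -1. g: tmp = 4; (min(abs(a), (b * a)) > max(a, tmp)) -> false; b = -9; ((((b * tmp) + b) < min(-2, 3)) && ((b - b) > (1 + a))) -> false; tmp = 48; acc = -1; return -1. Both give -1.
Across all 56 domain points the two functions coincide.
verdict: equivalent


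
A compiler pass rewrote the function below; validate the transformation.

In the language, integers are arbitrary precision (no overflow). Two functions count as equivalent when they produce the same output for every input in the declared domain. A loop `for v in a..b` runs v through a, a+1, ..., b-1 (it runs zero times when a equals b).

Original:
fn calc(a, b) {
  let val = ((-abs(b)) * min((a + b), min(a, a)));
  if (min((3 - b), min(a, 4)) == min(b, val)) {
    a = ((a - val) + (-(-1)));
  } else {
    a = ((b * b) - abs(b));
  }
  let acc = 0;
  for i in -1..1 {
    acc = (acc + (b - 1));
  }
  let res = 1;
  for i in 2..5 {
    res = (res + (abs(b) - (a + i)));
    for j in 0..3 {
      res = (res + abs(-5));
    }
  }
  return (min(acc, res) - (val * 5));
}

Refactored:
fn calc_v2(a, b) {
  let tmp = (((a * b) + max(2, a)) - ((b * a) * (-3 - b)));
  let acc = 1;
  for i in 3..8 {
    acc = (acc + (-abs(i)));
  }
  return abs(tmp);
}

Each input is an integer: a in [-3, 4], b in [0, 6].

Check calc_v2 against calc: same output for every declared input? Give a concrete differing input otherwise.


The rewrite breaks on a=-3, b=0, where the results are -2 and 2.
calc: val := 0 | (min((3 - b), min(a, 4)) == min(b, val)): false | a := 0 | acc := 0 | iter i=-1: | acc := -1 | iter i=0: | acc := -2 | res := 1 | iter i=2: | res := -1 | iter j=0: | res := 4 | iter j=1: | res := 9 | iter j=2: | res := 14 | iter i=3: | res := 11 | iter j=0: | res := 16 | iter j=1: | res := 21 | iter j=2: | res := 26 | iter i=4: | res := 22 | iter j=0: | res := 27 | iter j=1: | res := 32 | iter j=2: | res := 37 | result -2
calc_v2: tmp := 2 | acc := 1 | iter i=3: | acc := -2 | iter i=4: | acc := -6 | iter i=5: | acc := -11 | iter i=6: | acc := -17 | iter i=7: | acc := -24 | result 2
verdict: not equivalent; witness: a=-3, b=0


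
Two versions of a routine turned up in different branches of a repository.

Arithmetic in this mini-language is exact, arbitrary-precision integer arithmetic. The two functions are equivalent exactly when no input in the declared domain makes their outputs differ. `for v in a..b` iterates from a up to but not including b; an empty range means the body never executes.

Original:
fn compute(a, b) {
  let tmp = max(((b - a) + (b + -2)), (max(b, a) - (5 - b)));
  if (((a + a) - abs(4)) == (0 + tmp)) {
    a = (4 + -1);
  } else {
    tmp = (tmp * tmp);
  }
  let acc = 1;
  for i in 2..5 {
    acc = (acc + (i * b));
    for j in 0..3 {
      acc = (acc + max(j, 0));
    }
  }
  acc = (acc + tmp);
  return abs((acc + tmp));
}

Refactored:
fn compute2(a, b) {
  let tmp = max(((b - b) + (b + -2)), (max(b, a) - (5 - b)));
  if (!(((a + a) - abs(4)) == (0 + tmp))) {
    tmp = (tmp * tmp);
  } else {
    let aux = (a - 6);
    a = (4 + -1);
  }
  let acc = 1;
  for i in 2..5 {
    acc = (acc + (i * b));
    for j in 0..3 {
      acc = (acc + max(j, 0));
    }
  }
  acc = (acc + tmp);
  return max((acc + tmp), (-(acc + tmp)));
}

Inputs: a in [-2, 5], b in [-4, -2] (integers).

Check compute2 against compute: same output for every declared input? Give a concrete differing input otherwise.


These are not equivalent — on a=-2, b=-4 the outputs split (42 vs 46).
compute: tmp=-8, then (((a + a) - abs(4)) == (0 + tmp)) is true, then a=3, then acc=1, then (i=2), then acc=-7, then (j=0), then acc=-7, then (j=1), then acc=-6, then (j=2), then acc=-4, then (i=3), then acc=-16, then (j=0), then acc=-16, then (j=1), then acc=-15, then (j=2), then acc=-13, then (i=4), then acc=-29, then (j=0), then acc=-29, then (j=1), then acc=-28, then (j=2), then acc=-26, then acc=-34, then returns 42
compute2: tmp=-6, then (!(((a + a) - abs(4)) == (0 + tmp))) is true, then tmp=36, then acc=1, then (i=2), then acc=-7, then (j=0), then acc=-7, then (j=1), then acc=-6, then (j=2), then acc=-4, then (i=3), then acc=-16, then (j=0), then acc=-16, then (j=1), then acc=-15, then (j=2), then acc=-13, then (i=4), then acc=-29, then (j=0), then acc=-29, then (j=1), then acc=-28, then (j=2), then acc=-26, then acc=10, then returns 46
verdict: not equivalent; witness: a=-2, b=-4


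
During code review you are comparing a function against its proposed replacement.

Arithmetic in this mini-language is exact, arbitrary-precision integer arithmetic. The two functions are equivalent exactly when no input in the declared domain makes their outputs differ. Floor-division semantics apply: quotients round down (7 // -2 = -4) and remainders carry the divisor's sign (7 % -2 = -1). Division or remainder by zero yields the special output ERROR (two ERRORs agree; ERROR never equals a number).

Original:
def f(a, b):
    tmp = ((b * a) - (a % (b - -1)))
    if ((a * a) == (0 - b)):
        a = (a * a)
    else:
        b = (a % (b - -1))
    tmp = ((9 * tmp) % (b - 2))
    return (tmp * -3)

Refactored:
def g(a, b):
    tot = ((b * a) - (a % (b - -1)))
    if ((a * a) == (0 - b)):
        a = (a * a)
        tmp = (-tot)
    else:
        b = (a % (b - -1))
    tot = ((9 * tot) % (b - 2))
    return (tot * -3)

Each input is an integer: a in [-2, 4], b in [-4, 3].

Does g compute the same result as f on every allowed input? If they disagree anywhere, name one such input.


Reading the diff, among the changes: local variable names differ; also statement counts differ.
Tracing a=4, b=-1: f: divide-by-zero, output ERROR | g: divide-by-zero, output ERROR — matching result ERROR.
Sweeping the whole domain (56 inputs) finds no disagreement.
verdict: equivalent


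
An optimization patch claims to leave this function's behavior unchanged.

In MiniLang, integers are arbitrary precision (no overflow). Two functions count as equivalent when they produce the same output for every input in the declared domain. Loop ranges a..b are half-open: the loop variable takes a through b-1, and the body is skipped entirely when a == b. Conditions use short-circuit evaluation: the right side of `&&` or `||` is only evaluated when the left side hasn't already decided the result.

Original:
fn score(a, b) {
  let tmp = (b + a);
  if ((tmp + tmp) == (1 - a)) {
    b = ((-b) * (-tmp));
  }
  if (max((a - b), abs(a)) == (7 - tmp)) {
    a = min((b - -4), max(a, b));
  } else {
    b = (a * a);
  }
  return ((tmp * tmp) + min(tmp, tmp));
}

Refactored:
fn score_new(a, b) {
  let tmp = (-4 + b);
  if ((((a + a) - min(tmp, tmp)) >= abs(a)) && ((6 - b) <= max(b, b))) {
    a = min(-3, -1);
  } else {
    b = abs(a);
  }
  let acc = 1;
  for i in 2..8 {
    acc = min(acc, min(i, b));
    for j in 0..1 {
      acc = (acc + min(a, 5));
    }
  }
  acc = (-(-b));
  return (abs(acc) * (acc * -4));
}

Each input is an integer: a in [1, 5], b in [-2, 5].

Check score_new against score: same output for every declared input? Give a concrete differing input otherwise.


a=1, b=-2 yields 0 from score but -4 from score_new.
verdict: not equivalent; witness: a=1, b=-2


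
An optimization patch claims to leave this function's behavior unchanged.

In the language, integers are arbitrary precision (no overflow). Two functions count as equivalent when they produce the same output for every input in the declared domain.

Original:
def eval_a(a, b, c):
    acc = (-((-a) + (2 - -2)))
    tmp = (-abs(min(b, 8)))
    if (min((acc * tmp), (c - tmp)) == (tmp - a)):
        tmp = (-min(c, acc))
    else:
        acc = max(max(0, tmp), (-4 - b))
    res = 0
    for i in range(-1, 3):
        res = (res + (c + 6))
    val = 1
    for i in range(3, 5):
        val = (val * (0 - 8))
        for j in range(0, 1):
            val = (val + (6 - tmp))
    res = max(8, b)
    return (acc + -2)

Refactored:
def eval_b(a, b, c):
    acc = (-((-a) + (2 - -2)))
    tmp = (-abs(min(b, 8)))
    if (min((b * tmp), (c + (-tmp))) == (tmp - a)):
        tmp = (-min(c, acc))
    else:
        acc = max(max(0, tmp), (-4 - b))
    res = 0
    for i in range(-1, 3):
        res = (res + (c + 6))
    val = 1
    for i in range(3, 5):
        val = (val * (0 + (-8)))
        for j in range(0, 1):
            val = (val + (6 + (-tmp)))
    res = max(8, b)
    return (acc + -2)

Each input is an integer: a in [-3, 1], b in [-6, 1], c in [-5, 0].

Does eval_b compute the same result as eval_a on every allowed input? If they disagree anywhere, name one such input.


There is a counterexample at a=-2, b=1, c=0: -8 on one side, -2 on the other.
eval_a: acc := -6 | tmp := -1 | (min((acc * tmp), (c - tmp)) == (tmp - a)): true | tmp := 6 | res := 0 | iter i=-1: | res := 6 | iter i=0: | res := 12 | iter i=1: | res := 18 | iter i=2: | res := 24 | val := 1 | iter i=3: | val := -8 | iter j=0: | val := -8 | iter i=4: | val := 64 | iter j=0: | val := 64 | res := 8 | result -8
eval_b: acc := -6 | tmp := -1 | (min((b * tmp), (c + (-tmp))) == (tmp - a)): false | acc := 0 | res := 0 | iter i=-1: | res := 6 | iter i=0: | res := 12 | iter i=1: | res := 18 | iter i=2: | res := 24 | val := 1 | iter i=3: | val := -8 | iter j=0: | val := -1 | iter i=4: | val := 8 | iter j=0: | val := 15 | res := 8 | result -2
verdict: not equivalent; witness: a=-2, b=1, c=0


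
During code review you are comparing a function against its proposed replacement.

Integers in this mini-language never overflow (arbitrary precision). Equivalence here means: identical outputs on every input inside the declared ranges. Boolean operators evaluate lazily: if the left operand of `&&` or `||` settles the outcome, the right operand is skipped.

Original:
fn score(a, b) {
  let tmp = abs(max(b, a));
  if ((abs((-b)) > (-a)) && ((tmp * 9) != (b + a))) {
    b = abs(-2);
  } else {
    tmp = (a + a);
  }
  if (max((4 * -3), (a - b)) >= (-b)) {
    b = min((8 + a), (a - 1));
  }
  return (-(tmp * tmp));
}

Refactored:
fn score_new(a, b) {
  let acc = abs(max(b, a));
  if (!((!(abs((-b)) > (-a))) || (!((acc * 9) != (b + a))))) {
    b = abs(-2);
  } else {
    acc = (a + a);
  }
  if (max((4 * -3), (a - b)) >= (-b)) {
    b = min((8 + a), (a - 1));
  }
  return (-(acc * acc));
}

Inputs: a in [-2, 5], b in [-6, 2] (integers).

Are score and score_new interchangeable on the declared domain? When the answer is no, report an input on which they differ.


Changes here: boolean connective usage differs, local variable names differ; the full 72-point sweep finds no disagreement.
verdict: equivalent


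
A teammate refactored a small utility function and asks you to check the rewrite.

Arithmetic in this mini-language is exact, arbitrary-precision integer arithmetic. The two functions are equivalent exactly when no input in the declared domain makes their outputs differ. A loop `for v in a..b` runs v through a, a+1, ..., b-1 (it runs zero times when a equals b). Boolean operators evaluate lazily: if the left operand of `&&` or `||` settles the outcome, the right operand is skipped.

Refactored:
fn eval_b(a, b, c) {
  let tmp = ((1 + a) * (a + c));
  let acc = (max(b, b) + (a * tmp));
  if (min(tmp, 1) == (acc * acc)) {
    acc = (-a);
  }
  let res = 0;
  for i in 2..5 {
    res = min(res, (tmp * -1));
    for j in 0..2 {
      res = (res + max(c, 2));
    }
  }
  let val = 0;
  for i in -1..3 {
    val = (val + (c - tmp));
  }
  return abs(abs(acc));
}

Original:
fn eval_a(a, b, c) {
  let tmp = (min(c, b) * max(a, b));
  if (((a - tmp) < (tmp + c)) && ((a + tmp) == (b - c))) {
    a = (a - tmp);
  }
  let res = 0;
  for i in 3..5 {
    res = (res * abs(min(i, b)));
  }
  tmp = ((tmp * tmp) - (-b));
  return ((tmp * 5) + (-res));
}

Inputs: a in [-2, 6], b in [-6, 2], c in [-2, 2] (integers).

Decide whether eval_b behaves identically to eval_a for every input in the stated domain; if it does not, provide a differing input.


These are not equivalent — on a=-2, b=-6, c=-2 the outputs split (690 vs 14).
eval_a: tmp := 12 | (((a - tmp) < (tmp + c)) && ((a + tmp) == (b - c))): false | res := 0 | iter i=3: | res := 0 | iter i=4: | res := 0 | tmp := 138 | result 690
eval_b: tmp := 4 | acc := -14 | (min(tmp, 1) == (acc * acc)): false | res := 0 | iter i=2: | res := -4 | iter j=0: | res := -2 | iter j=1: | res := 0 | iter i=3: | res := -4 | iter j=0: | res := -2 | iter j=1: | res := 0 | iter i=4: | res := -4 | iter j=0: | res := -2 | iter j=1: | res := 0 | val := 0 | iter i=-1: | val := -6 | iter i=0: | val := -12 | iter i=1: | val := -18 | iter i=2: | val := -24 | result 14
verdict: not equivalent; witness: a=-2, b=-6, c=-2


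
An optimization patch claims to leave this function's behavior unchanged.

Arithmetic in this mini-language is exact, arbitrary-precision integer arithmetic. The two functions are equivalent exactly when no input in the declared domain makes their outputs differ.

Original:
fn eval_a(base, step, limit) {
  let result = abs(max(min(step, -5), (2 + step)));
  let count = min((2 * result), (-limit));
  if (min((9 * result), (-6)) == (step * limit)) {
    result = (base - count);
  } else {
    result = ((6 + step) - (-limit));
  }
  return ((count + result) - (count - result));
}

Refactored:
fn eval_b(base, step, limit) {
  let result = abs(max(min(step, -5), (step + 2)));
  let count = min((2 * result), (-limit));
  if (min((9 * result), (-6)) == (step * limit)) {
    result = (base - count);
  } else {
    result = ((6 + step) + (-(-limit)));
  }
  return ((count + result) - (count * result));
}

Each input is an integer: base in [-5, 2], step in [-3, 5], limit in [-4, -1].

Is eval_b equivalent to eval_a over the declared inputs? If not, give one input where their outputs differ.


There is a counterexample at base=-5, step=-3, limit=-4: -2 on one side, 3 on the other.
eval_a: result := 1 | count := 2 | (min((9 * result), (-6)) == (step * limit)): false | result := -1 | result -2
eval_b: result := 1 | count := 2 | (min((9 * result), (-6)) == (step * limit)): false | result := -1 | result 3
verdict: not equivalent; witness: base=-5, step=-3, limit=-4


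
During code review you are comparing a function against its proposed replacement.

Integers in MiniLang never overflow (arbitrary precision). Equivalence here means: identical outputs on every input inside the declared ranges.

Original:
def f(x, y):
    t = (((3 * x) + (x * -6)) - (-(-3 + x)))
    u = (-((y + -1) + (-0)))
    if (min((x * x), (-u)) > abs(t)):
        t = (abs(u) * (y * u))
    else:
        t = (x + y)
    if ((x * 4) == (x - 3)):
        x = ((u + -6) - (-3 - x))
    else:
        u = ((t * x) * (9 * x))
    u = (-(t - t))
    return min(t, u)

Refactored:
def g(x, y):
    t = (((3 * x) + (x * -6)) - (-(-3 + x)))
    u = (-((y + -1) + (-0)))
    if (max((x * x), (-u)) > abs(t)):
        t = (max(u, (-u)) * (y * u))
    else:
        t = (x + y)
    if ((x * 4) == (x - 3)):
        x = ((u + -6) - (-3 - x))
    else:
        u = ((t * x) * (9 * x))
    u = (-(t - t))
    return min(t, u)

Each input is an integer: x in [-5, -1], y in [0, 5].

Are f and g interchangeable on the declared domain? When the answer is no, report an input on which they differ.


There is a counterexample at x=-5, y=0: -5 on one side, 0 on the other.
f: t=7, then u=1, then (min((x * x), (-u)) > abs(t)) is false, then t=-5, then ((x * 4) == (x - 3)) is false, then u=-1125, then u=0, then returns -5
g: t=7, then u=1, then (max((x * x), (-u)) > abs(t)) is true, then t=0, then ((x * 4) == (x - 3)) is false, then u=0, then u=0, then returns 0
verdict: not equivalent; witness: x=-5, y=0


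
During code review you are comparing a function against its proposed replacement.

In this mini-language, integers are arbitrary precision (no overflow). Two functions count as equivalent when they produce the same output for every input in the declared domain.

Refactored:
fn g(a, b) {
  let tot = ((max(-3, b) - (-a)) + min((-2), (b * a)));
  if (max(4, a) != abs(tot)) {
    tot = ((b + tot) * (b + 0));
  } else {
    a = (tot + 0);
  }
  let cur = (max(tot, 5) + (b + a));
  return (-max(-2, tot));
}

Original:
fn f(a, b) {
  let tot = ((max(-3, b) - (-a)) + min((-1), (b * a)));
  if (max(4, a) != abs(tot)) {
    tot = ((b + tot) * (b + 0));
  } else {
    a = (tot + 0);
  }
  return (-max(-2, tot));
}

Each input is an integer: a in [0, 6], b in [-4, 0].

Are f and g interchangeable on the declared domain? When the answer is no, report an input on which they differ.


There is a counterexample at a=0, b=-4: 2 on one side, -36 on the other.
f: tot = -4; (max(4, a) != abs(tot)) -> false; a = -4; return 2
g: tot = -5; (max(4, a) != abs(tot)) -> true; tot = 36; cur = 32; return -36
verdict: not equivalent; witness: a=0, b=-4


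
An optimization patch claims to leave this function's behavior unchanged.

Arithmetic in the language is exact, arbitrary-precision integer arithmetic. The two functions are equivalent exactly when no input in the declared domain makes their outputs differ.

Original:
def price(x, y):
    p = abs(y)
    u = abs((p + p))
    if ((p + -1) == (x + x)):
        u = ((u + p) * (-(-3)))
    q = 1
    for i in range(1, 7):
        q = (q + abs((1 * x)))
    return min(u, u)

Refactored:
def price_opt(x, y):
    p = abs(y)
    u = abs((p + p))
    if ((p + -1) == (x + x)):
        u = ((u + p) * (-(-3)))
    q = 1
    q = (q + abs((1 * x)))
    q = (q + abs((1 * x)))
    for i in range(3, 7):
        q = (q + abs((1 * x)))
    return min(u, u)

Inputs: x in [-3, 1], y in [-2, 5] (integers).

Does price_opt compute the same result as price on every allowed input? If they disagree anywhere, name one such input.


Equivalent — the differences include arithmetic usage differs, plus statement counts differ, plus loop structure differs, plus min/max/abs usage differs, plus constant usage differs, yet no declared input distinguishes the two.
Tracing x=-1, y=2: price: p becomes 2; next u becomes 4; next ((p + -1) == (x + x)) evaluates to false; next q becomes 1; next at i=1:; next q becomes 2; next at i=2:; next q becomes 3; next at i=3:; next q becomes 4; next at i=4:; next q becomes 5; next at i=5:; next q becomes 6; next at i=6:; next q becomes 7; next final value 4 | price_opt: p becomes 2; next u becomes 4; next ((p + -1) == (x + x)) evaluates to false; next q becomes 1; next q becomes 2; next q becomes 3; next at i=3:; next q becomes 4; next at i=4:; next q becomes 5; next at i=5:; next q becomes 6; next at i=6:; next q becomes 7; next final value 4 — matching result 4.
Sweeping the whole domain (40 inputs) finds no disagreement.
verdict: equivalent


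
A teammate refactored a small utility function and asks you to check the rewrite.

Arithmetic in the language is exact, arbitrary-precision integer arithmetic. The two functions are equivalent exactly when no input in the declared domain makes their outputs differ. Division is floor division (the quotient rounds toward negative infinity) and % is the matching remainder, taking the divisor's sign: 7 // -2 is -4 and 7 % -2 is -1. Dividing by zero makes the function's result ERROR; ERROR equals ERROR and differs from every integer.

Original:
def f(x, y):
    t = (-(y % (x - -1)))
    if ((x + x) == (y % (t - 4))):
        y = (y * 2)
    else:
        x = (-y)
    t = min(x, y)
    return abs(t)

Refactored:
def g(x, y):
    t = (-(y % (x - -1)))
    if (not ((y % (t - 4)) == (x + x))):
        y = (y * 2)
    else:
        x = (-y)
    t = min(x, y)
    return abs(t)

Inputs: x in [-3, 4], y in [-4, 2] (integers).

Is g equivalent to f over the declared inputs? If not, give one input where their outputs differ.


These are not equivalent — on x=-3, y=-4 the outputs split (4 vs 8).
f: t = 0; ((x + x) == (y % (t - 4))) -> false; x = 4; t = -4; return 4
g: t = 0; (not ((y % (t - 4)) == (x + x))) -> true; y = -8; t = -8; return 8
verdict: not equivalent; witness: x=-3, y=-4


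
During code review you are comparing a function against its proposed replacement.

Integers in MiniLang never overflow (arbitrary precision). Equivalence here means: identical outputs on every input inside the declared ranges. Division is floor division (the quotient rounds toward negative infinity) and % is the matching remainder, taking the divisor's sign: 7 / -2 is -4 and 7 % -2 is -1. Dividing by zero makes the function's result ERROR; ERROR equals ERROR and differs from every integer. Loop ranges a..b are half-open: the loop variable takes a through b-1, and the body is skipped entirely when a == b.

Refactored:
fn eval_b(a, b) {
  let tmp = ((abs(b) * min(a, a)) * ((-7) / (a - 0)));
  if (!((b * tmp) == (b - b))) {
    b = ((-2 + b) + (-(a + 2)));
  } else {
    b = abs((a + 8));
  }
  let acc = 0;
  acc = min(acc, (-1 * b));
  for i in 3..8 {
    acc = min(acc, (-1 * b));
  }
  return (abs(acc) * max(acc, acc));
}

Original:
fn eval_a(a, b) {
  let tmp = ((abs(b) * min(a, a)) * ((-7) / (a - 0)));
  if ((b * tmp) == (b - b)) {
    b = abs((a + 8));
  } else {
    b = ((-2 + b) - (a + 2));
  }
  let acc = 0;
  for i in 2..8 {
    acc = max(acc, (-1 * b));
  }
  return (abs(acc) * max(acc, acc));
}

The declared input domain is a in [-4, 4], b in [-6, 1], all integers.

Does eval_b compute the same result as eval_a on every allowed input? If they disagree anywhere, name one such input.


On input a=-4, b=-6, eval_a returns 36 while eval_b returns 0.
verdict: not equivalent; witness: a=-4, b=-6


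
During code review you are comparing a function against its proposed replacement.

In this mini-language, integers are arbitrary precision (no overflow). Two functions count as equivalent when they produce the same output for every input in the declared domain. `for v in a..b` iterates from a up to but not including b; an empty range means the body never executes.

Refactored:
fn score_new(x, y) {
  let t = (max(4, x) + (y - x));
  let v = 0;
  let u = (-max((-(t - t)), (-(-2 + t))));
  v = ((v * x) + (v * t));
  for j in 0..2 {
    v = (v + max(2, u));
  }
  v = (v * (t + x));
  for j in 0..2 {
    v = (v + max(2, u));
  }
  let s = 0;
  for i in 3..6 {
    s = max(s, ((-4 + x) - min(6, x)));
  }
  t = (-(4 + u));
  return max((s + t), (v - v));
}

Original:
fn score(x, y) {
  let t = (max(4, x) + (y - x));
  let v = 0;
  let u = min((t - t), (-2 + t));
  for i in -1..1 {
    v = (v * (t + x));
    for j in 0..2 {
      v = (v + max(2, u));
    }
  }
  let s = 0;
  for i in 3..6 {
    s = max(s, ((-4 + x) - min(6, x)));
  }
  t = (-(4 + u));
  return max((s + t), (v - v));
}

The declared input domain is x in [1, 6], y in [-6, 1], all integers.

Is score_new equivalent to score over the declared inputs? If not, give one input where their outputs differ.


Side by side, the visible changes include: statement counts differ, min/max/abs usage differs, constant usage differs, arithmetic usage differs.
As a probe, take x=5, y=1: score runs t=1, then v=0, then u=-1, then (i=-1), then v=0, then (j=0), then v=2, then (j=1), then v=4, then (i=0), then v=24, then (j=0), then v=26, then (j=1), then v=28, then s=0, then (i=3), then s=0, then (i=4), then s=0, then (i=5), then s=0, then t=-3, then returns 0; score_new runs t=1, then v=0, then u=-1, then v=0, then (j=0), then v=2, then (j=1), then v=4, then v=24, then (j=0), then v=26, then (j=1), then v=28, then s=0, then (i=3), then s=0, then (i=4), then s=0, then (i=5), then s=0, then t=-3, then returns 0; both end at 0.
Checked all 48 inputs in the declared domain: the outputs agree on every one.
verdict: equivalent


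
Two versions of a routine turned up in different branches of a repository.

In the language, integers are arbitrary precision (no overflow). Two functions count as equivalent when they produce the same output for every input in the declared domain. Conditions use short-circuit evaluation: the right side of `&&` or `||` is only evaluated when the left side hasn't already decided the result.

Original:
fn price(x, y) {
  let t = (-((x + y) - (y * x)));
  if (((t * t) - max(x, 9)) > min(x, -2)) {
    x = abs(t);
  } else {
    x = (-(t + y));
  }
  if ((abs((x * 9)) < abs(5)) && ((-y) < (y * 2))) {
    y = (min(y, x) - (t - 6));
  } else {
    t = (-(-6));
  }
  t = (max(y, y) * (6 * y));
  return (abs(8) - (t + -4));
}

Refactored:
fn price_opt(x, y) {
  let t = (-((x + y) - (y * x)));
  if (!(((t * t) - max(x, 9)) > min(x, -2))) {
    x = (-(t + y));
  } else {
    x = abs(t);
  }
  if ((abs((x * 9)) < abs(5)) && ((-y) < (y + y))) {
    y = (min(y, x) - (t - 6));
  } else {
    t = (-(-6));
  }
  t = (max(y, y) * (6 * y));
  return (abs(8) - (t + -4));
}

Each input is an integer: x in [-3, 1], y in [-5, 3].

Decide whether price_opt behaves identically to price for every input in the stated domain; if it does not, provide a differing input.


Behavior is preserved: although constant usage differs, plus arithmetic usage differs, plus boolean connective usage differs, the outputs never diverge.
Spot check at x=0, y=1 — price: t=-1, then (((t * t) - max(x, 9)) > min(x, -2)) is false, then x=0, then ((abs((x * 9)) < abs(5)) && ((-y) < (y * 2))) is true, then y=7, then t=294, then returns -282. price_opt: t=-1, then (!(((t * t) - max(x, 9)) > min(x, -2))) is true, then x=0, then ((abs((x * 9)) < abs(5)) && ((-y) < (y + y))) is true, then y=7, then t=294, then returns -282. Both give -282.
Across all 45 domain points the two functions coincide.
verdict: equivalent


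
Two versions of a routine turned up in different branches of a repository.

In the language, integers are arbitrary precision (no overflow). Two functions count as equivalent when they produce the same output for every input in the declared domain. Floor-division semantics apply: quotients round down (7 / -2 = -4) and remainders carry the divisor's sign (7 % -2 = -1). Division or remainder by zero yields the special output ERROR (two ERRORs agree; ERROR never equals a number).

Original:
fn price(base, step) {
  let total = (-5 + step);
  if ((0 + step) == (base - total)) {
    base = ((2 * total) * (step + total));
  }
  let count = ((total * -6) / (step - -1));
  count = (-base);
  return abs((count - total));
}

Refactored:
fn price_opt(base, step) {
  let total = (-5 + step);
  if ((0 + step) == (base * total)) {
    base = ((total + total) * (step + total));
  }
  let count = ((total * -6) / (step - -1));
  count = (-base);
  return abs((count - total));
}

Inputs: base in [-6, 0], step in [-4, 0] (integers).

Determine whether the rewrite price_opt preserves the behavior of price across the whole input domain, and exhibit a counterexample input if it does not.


These are not equivalent — on base=-5, step=0 the outputs split (45 vs 10).
price: total becomes -5; next ((0 + step) == (base - total)) evaluates to true; next base becomes 50; next count becomes 30; next count becomes -50; next final value 45
price_opt: total becomes -5; next ((0 + step) == (base * total)) evaluates to false; next count becomes 30; next count becomes 5; next final value 10
verdict: not equivalent; witness: base=-5, step=0


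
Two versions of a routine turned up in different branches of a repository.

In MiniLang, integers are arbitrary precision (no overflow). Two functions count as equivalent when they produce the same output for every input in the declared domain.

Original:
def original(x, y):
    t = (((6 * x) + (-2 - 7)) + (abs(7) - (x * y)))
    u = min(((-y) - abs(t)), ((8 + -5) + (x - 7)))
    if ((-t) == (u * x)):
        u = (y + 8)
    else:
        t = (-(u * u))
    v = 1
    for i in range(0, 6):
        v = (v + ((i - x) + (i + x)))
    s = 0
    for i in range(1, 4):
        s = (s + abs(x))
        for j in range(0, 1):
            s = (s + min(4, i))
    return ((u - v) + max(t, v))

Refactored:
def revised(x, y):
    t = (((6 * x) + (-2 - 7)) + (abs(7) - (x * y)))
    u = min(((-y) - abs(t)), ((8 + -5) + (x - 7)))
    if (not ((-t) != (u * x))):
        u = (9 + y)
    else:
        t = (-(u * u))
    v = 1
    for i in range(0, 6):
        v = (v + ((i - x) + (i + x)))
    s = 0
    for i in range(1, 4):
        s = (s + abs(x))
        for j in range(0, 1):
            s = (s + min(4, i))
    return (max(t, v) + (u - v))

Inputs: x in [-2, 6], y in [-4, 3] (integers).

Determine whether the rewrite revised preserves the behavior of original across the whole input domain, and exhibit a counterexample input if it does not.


Input x=-1, y=0: 8 from original versus 9 from revised.
verdict: not equivalent; witness: x=-1, y=0


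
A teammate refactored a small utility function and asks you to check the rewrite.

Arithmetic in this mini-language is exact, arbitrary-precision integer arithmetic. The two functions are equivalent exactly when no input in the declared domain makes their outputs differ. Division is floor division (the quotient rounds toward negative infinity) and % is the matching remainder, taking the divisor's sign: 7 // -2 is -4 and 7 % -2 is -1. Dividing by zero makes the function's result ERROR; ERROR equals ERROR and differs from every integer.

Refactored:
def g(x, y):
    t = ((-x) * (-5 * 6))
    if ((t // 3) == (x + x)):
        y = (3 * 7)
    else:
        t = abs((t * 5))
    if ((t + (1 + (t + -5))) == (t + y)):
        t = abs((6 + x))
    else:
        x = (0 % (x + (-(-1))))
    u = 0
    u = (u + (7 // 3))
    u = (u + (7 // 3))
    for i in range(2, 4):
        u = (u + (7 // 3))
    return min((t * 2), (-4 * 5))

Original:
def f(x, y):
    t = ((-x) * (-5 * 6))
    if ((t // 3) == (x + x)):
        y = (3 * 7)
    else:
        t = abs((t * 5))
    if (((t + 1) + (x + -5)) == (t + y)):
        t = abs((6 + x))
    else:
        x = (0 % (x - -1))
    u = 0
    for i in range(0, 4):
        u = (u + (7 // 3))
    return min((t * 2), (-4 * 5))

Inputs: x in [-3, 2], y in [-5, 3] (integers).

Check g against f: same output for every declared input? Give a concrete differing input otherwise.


These are not equivalent — on x=-1, y=-5 the outputs split (-20 vs ERROR).
f: t := -30 | ((t // 3) == (x + x)): false | t := 150 | (((t + 1) + (x + -5)) == (t + y)): true | t := 5 | u := 0 | iter i=0: | u := 2 | iter i=1: | u := 4 | iter i=2: | u := 6 | iter i=3: | u := 8 | result -20
g: t := -30 | ((t // 3) == (x + x)): false | t := 150 | ((t + (1 + (t + -5))) == (t + y)): false | divide-by-zero, output ERROR
verdict: not equivalent; witness: x=-1, y=-5


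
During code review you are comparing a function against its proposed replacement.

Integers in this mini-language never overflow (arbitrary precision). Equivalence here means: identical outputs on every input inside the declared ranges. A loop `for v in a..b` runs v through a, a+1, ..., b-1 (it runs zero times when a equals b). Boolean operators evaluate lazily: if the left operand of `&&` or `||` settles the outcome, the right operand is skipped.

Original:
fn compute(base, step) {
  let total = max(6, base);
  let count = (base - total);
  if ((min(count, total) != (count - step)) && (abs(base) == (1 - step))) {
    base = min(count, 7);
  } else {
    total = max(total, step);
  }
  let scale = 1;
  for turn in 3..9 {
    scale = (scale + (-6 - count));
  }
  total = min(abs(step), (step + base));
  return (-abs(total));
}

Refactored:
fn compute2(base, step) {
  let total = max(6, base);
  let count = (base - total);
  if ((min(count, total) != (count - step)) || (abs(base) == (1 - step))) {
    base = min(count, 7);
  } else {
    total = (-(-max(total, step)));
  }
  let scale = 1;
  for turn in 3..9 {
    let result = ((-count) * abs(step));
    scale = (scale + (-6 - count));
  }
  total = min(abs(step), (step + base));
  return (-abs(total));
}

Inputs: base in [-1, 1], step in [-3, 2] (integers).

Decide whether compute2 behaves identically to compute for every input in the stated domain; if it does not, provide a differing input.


Input base=-1, step=-3: -4 from compute versus -10 from compute2.
verdict: not equivalent; witness: base=-1, step=-3


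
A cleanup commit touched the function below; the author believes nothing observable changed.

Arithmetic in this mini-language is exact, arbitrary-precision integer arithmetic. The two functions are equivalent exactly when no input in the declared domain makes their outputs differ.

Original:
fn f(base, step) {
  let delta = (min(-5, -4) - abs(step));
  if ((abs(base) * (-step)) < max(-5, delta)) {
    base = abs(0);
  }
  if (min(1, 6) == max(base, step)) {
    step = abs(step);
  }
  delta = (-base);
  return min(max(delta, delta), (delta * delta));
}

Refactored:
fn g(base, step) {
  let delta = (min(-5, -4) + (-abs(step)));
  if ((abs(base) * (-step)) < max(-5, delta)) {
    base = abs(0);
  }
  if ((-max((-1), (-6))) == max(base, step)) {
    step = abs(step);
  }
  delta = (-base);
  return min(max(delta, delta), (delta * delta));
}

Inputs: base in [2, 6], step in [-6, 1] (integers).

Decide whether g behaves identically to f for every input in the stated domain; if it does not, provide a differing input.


Changes here: arithmetic usage differs, and min/max/abs usage differs; the full 40-point sweep finds no disagreement.
verdict: equivalent
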